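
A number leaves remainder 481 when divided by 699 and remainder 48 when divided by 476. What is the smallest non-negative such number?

Write x = 481 + 699·k. Then 699·k ≡ 48 − 481 ≡ 43 (mod 476).
Need 699⁻¹ mod 476. Extended Euclid on (476, 223):
476 = 2·223 + 30
223 = 7·30 + 13
30 = 2·13 + 4
13 = 3·4 + 1
4 = 4·1 + 0
Back-substitute:
1 = 13 − 3·4
1 = −3·30 + 7·13
1 = 7·223 − 52·30
1 = −52·476 + 111·223
699⁻¹ ≡ 111 (mod 476), so k ≡ 111·43 ≡ 13 (mod 476).
x = 481 + 699·13 = 9568.

9568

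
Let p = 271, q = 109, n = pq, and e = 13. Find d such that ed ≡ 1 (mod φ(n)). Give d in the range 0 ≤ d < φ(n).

26917

φ(n) = (p−1)(q−1) = 270·108 = 29160.
Need d with 13·d ≡ 1 (mod 29160). Apply the extended Euclidean algorithm:
29160 = 2243×13 + 1
13 = 13×1 + 0
Back-substitute:
1 = 29160 − 2243·13
So 13·(-2243) ≡ 1 (mod 29160), hence d ≡ -2243 ≡ 26917 (mod 29160).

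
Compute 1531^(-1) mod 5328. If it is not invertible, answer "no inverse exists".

1747

Apply the Euclidean algorithm to 5328 and 1531:
5328 = 3*1531 + 735
1531 = 2*735 + 61
735 = 12*61 + 3
61 = 20*3 + 1
3 = 3*1 + 0
The gcd is 1. Working backward:
1 = 61 − 20·3
1 = −20·735 + 241·61
1 = 241·1531 − 502·735
1 = −502·5328 + 1747·1531
So 1531·1747 ≡ 1 (mod 5328).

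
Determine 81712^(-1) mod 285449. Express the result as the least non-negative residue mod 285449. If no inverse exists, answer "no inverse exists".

217898

gcd(285449, 81712) by repeated division:
285449 = 3×81712 + 40313
81712 = 2×40313 + 1086
40313 = 37×1086 + 131
1086 = 8×131 + 38
131 = 3×38 + 17
38 = 2×17 + 4
17 = 4×4 + 1
4 = 4×1 + 0
gcd = 1, so the inverse exists. Back-substitute:
1 = 17 − 4·4
1 = −4·38 + 9·17
1 = 9·131 − 31·38
1 = −31·1086 + 257·131
1 = 257·40313 − 9540·1086
1 = −9540·81712 + 19337·40313
1 = 19337·285449 − 67551·81712
Hence 81712⁻¹ ≡ -67551 ≡ 217898 (mod 285449).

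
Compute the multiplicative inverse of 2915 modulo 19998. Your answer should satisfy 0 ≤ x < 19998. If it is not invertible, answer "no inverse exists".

no inverse exists

Euclidean algorithm on 19998, 2915:
19998 = 6*2915 + 2508
2915 = 1*2508 + 407
2508 = 6*407 + 66
407 = 6*66 + 11
66 = 6*11 + 0
gcd(2915, 19998) = 11 ≠ 1, so 2915 has no multiplicative inverse modulo 19998.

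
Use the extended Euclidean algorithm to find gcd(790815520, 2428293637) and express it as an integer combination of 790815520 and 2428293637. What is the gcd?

11

Apply Euclid's algorithm to 2428293637 and 790815520:
2428293637 = 3×790815520 + 55847077
790815520 = 14×55847077 + 8956442
55847077 = 6×8956442 + 2108425
8956442 = 4×2108425 + 522742
2108425 = 4×522742 + 17457
522742 = 29×17457 + 16489
17457 = 1×16489 + 968
16489 = 17×968 + 33
968 = 29×33 + 11
33 = 3×11 + 0
gcd(790815520, 2428293637) = 11.
Back-substituting:
11 = 968 − 29·33
11 = −29·16489 + 494·968
11 = 494·17457 − 523·16489
11 = −523·522742 + 15661·17457
11 = 15661·2108425 − 63167·522742
11 = −63167·8956442 + 268329·2108425
11 = 268329·55847077 − 1673141·8956442
11 = −1673141·790815520 + 23692303·55847077
11 = 23692303·2428293637 − 72750050·790815520
So 11 = (23692303)·2428293637 + (-72750050)·790815520.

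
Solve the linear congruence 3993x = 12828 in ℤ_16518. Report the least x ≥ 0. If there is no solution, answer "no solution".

5170

First find gcd(3993, 16518):
16518 = 4×3993 + 546
3993 = 7×546 + 171
546 = 3×171 + 33
171 = 5×33 + 6
33 = 5×6 + 3
6 = 2×3 + 0
gcd = 3 and 3 | 12828, so solutions exist. Divide through by 3: 1331x ≡ 4276 (mod 5506).
Now find 1331⁻¹ mod 5506:
5506 = 4*1331 + 182
1331 = 7*182 + 57
182 = 3*57 + 11
57 = 5*11 + 2
11 = 5*2 + 1
2 = 2*1 + 0
Back-substitute:
1 = 11 − 5·2
1 = −5·57 + 26·11
1 = 26·182 − 83·57
1 = −83·1331 + 607·182
1 = 607·5506 − 2511·1331
So 1331·(-2511) ≡ 1 (mod 5506), i.e. 1331⁻¹ ≡ 2995.
Then x ≡ 2995·4276 ≡ 5170 (mod 5506); the smallest non-negative solution is x = 5170.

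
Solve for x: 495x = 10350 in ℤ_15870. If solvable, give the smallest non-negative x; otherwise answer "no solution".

598

First find gcd(495, 15870):
15870 = 32*495 + 30
495 = 16*30 + 15
30 = 2*15 + 0
gcd = 15 and 15 | 10350, so solutions exist. Divide through by 15: 33x ≡ 690 (mod 1058).
Now find 33⁻¹ mod 1058:
1058 = 32*33 + 2
33 = 16*2 + 1
2 = 2*1 + 0
Back-substitute:
1 = 33 − 16·2
1 = −16·1058 + 513·33
So 33⁻¹ ≡ 513 (mod 1058).
Then x ≡ 513·690 ≡ 598 (mod 1058); the smallest non-negative solution is x = 598.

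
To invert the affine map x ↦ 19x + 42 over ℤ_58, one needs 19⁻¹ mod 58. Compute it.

gcd(58, 19) by repeated division:
58 = 3·19 + 1
19 = 19·1 + 0
gcd = 1, so the inverse exists. Back-substitute:
1 = 58 − 3·19
Thus 19·(-3) ≡ 1 (mod 58); reducing, -3 mod 58 = 55.

55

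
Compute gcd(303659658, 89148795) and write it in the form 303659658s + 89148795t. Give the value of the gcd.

Apply Euclid's algorithm to 303659658 and 89148795:
303659658 = 3×89148795 + 36213273
89148795 = 2×36213273 + 16722249
36213273 = 2×16722249 + 2768775
16722249 = 6×2768775 + 109599
2768775 = 25×109599 + 28800
109599 = 3×28800 + 23199
28800 = 1×23199 + 5601
23199 = 4×5601 + 795
5601 = 7×795 + 36
795 = 22×36 + 3
36 = 12×3 + 0
gcd(303659658, 89148795) = 3.
Back-substituting:
3 = 795 − 22·36
3 = −22·5601 + 155·795
3 = 155·23199 − 642·5601
3 = −642·28800 + 797·23199
3 = 797·109599 − 3033·28800
3 = −3033·2768775 + 76622·109599
3 = 76622·16722249 − 462765·2768775
3 = −462765·36213273 + 1002152·16722249
3 = 1002152·89148795 − 2467069·36213273
3 = −2467069·303659658 + 8403359·89148795
So 3 = (-2467069)·303659658 + (8403359)·89148795.

3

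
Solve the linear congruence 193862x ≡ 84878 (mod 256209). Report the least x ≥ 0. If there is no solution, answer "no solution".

247582

First find gcd(193862, 256209):
256209 = 1·193862 + 62347
193862 = 3·62347 + 6821
62347 = 9·6821 + 958
6821 = 7·958 + 115
958 = 8·115 + 38
115 = 3·38 + 1
38 = 38·1 + 0
gcd = 1, so a unique solution mod 256209 exists.
Back-substitute for the Bézout coefficients:
1 = 115 − 3·38
1 = −3·958 + 25·115
1 = 25·6821 − 178·958
1 = −178·62347 + 1627·6821
1 = 1627·193862 − 5059·62347
1 = −5059·256209 + 6686·193862
So 193862·(6686) ≡ 1 (mod 256209), giving 193862⁻¹ ≡ 6686.
x ≡ 193862⁻¹·84878 ≡ 6686·84878 ≡ 247582 (mod 256209).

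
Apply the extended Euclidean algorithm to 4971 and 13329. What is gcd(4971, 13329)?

3

Euclidean algorithm:
13329 = 2*4971 + 3387
4971 = 1*3387 + 1584
3387 = 2*1584 + 219
1584 = 7*219 + 51
219 = 4*51 + 15
51 = 3*15 + 6
15 = 2*6 + 3
6 = 2*3 + 0
gcd(4971, 13329) = 3.
Back-substituting:
3 = 15 − 2·6
3 = −2·51 + 7·15
3 = 7·219 − 30·51
3 = −30·1584 + 217·219
3 = 217·3387 − 464·1584
3 = −464·4971 + 681·3387
3 = 681·13329 − 1826·4971
So 3 = (681)·13329 + (-1826)·4971.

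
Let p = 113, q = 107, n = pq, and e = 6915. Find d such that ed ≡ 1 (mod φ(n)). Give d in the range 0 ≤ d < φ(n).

φ(n) = (p−1)(q−1) = 112·106 = 11872.
Need d with 6915·d ≡ 1 (mod 11872). Apply the extended Euclidean algorithm:
11872 = 1·6915 + 4957
6915 = 1·4957 + 1958
4957 = 2·1958 + 1041
1958 = 1·1041 + 917
1041 = 1·917 + 124
917 = 7·124 + 49
124 = 2·49 + 26
49 = 1·26 + 23
26 = 1·23 + 3
23 = 7·3 + 2
3 = 1·2 + 1
2 = 2·1 + 0
Back-substitute:
1 = 3 − 2
1 = −23 + 8·3
1 = 8·26 − 9·23
1 = −9·49 + 17·26
1 = 17·124 − 43·49
1 = −43·917 + 318·124
1 = 318·1041 − 361·917
1 = −361·1958 + 679·1041
1 = 679·4957 − 1719·1958
1 = −1719·6915 + 2398·4957
1 = 2398·11872 − 4117·6915
So 6915·(-4117) ≡ 1 (mod 11872), hence d ≡ -4117 ≡ 7755 (mod 11872).

7755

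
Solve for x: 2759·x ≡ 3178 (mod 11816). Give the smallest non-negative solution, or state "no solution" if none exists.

14

First find gcd(2759, 11816):
11816 = 4·2759 + 780
2759 = 3·780 + 419
780 = 1·419 + 361
419 = 1·361 + 58
361 = 6·58 + 13
58 = 4·13 + 6
13 = 2·6 + 1
6 = 6·1 + 0
gcd = 1, so a unique solution mod 11816 exists.
Back-substitute for the Bézout coefficients:
1 = 13 − 2·6
1 = −2·58 + 9·13
1 = 9·361 − 56·58
1 = −56·419 + 65·361
1 = 65·780 − 121·419
1 = −121·2759 + 428·780
1 = 428·11816 − 1833·2759
So 2759·(-1833) ≡ 1 (mod 11816), giving 2759⁻¹ ≡ 9983.
x ≡ 2759⁻¹·3178 ≡ 9983·3178 ≡ 14 (mod 11816).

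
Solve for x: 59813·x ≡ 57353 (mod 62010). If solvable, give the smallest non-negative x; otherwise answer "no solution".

gcd(59813, 62010):
62010 = 1×59813 + 2197
59813 = 27×2197 + 494
2197 = 4×494 + 221
494 = 2×221 + 52
221 = 4×52 + 13
52 = 4×13 + 0
gcd = 13, but 13 ∤ 57353, so the congruence has no solution.

no solution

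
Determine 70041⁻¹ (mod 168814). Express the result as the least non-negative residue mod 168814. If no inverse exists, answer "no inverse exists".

120359

Apply the Euclidean algorithm to 168814 and 70041:
168814 = 2×70041 + 28732
70041 = 2×28732 + 12577
28732 = 2×12577 + 3578
12577 = 3×3578 + 1843
3578 = 1×1843 + 1735
1843 = 1×1735 + 108
1735 = 16×108 + 7
108 = 15×7 + 3
7 = 2×3 + 1
3 = 3×1 + 0
Since gcd(70041, 168814) = 1, back-substitute to write 1 as a combination:
1 = 7 − 2·3
1 = −2·108 + 31·7
1 = 31·1735 − 498·108
1 = −498·1843 + 529·1735
1 = 529·3578 − 1027·1843
1 = −1027·12577 + 3610·3578
1 = 3610·28732 − 8247·12577
1 = −8247·70041 + 20104·28732
1 = 20104·168814 − 48455·70041
So 70041·(-48455) ≡ 1 (mod 168814), and -48455 ≡ 120359 (mod 168814).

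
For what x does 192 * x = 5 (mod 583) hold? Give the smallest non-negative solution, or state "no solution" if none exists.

First find gcd(192, 583):
583 = 3*192 + 7
192 = 27*7 + 3
7 = 2*3 + 1
3 = 3*1 + 0
gcd = 1, so a unique solution mod 583 exists.
Back-substitute for the Bézout coefficients:
1 = 7 − 2·3
1 = −2·192 + 55·7
1 = 55·583 − 167·192
So 192·(-167) ≡ 1 (mod 583), giving 192⁻¹ ≡ 416.
x ≡ 192⁻¹·5 ≡ 416·5 ≡ 331 (mod 583).

331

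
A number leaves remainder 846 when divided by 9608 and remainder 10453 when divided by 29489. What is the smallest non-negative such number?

Write x = 846 + 9608·k. Then 9608·k ≡ 10453 − 846 ≡ 9607 (mod 29489).
Need 9608⁻¹ mod 29489. Extended Euclid on (29489, 9608):
29489 = 3×9608 + 665
9608 = 14×665 + 298
665 = 2×298 + 69
298 = 4×69 + 22
69 = 3×22 + 3
22 = 7×3 + 1
3 = 3×1 + 0
Back-substitute:
1 = 22 − 7·3
1 = −7·69 + 22·22
1 = 22·298 − 95·69
1 = −95·665 + 212·298
1 = 212·9608 − 3063·665
1 = −3063·29489 + 9401·9608
9608⁻¹ ≡ 9401 (mod 29489), so k ≡ 9401·9607 ≡ 20089 (mod 29489).
x = 846 + 9608·20089 = 193015958.

193015958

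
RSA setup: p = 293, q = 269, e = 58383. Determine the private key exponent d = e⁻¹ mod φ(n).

φ(n) = (p−1)(q−1) = 292·268 = 78256.
Need d with 58383·d ≡ 1 (mod 78256). Apply the extended Euclidean algorithm:
78256 = 1*58383 + 19873
58383 = 2*19873 + 18637
19873 = 1*18637 + 1236
18637 = 15*1236 + 97
1236 = 12*97 + 72
97 = 1*72 + 25
72 = 2*25 + 22
25 = 1*22 + 3
22 = 7*3 + 1
3 = 3*1 + 0
Back-substitute:
1 = 22 − 7·3
1 = −7·25 + 8·22
1 = 8·72 − 23·25
1 = −23·97 + 31·72
1 = 31·1236 − 395·97
1 = −395·18637 + 5956·1236
1 = 5956·19873 − 6351·18637
1 = −6351·58383 + 18658·19873
1 = 18658·78256 − 25009·58383
So 58383·(-25009) ≡ 1 (mod 78256), hence d ≡ -25009 ≡ 53247 (mod 78256).

53247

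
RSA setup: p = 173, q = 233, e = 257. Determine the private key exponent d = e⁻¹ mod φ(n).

φ(n) = (p−1)(q−1) = 172·232 = 39904.
Need d with 257·d ≡ 1 (mod 39904). Apply the extended Euclidean algorithm:
39904 = 155×257 + 69
257 = 3×69 + 50
69 = 1×50 + 19
50 = 2×19 + 12
19 = 1×12 + 7
12 = 1×7 + 5
7 = 1×5 + 2
5 = 2×2 + 1
2 = 2×1 + 0
Back-substitute:
1 = 5 − 2·2
1 = −2·7 + 3·5
1 = 3·12 − 5·7
1 = −5·19 + 8·12
1 = 8·50 − 21·19
1 = −21·69 + 29·50
1 = 29·257 − 108·69
1 = −108·39904 + 16769·257
So 257·16769 ≡ 1 (mod 39904), hence d = 16769.

16769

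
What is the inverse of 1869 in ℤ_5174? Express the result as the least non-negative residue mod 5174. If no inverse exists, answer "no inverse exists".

Apply the Euclidean algorithm to 5174 and 1869:
5174 = 2×1869 + 1436
1869 = 1×1436 + 433
1436 = 3×433 + 137
433 = 3×137 + 22
137 = 6×22 + 5
22 = 4×5 + 2
5 = 2×2 + 1
2 = 2×1 + 0
The gcd is 1. Working backward:
1 = 5 − 2·2
1 = −2·22 + 9·5
1 = 9·137 − 56·22
1 = −56·433 + 177·137
1 = 177·1436 − 587·433
1 = −587·1869 + 764·1436
1 = 764·5174 − 2115·1869
Thus 1869·(-2115) ≡ 1 (mod 5174); reducing, -2115 mod 5174 = 3059.

3059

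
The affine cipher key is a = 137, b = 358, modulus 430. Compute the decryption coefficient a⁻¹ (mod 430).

Apply the Euclidean algorithm to 430 and 137:
430 = 3·137 + 19
137 = 7·19 + 4
19 = 4·4 + 3
4 = 1·3 + 1
3 = 3·1 + 0
The gcd is 1. Working backward:
1 = 4 − 3
1 = −19 + 5·4
1 = 5·137 − 36·19
1 = −36·430 + 113·137
So 137·113 ≡ 1 (mod 430).

113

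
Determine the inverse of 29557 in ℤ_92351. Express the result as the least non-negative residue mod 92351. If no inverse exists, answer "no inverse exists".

50517

Extended Euclidean algorithm:
92351 = 3×29557 + 3680
29557 = 8×3680 + 117
3680 = 31×117 + 53
117 = 2×53 + 11
53 = 4×11 + 9
11 = 1×9 + 2
9 = 4×2 + 1
2 = 2×1 + 0
Since gcd(29557, 92351) = 1, back-substitute to write 1 as a combination:
1 = 9 − 4·2
1 = −4·11 + 5·9
1 = 5·53 − 24·11
1 = −24·117 + 53·53
1 = 53·3680 − 1667·117
1 = −1667·29557 + 13389·3680
1 = 13389·92351 − 41834·29557
Thus 29557·(-41834) ≡ 1 (mod 92351); reducing, -41834 mod 92351 = 50517.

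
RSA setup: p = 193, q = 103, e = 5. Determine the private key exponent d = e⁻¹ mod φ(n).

φ(n) = (p−1)(q−1) = 192·102 = 19584.
Need d with 5·d ≡ 1 (mod 19584). Apply the extended Euclidean algorithm:
19584 = 3916×5 + 4
5 = 1×4 + 1
4 = 4×1 + 0
Back-substitute:
1 = 5 − 4
1 = −19584 + 3917·5
So 5·3917 ≡ 1 (mod 19584), hence d = 3917.

3917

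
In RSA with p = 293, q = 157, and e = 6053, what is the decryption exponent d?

φ(n) = (p−1)(q−1) = 292·156 = 45552.
Need d with 6053·d ≡ 1 (mod 45552). Apply the extended Euclidean algorithm:
45552 = 7×6053 + 3181
6053 = 1×3181 + 2872
3181 = 1×2872 + 309
2872 = 9×309 + 91
309 = 3×91 + 36
91 = 2×36 + 19
36 = 1×19 + 17
19 = 1×17 + 2
17 = 8×2 + 1
2 = 2×1 + 0
Back-substitute:
1 = 17 − 8·2
1 = −8·19 + 9·17
1 = 9·36 − 17·19
1 = −17·91 + 43·36
1 = 43·309 − 146·91
1 = −146·2872 + 1357·309
1 = 1357·3181 − 1503·2872
1 = −1503·6053 + 2860·3181
1 = 2860·45552 − 21523·6053
So 6053·(-21523) ≡ 1 (mod 45552), hence d ≡ -21523 ≡ 24029 (mod 45552).

24029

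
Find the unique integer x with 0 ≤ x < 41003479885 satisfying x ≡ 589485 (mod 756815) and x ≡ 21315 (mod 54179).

Write x = 589485 + 756815·k. Then 756815·k ≡ 21315 − 589485 ≡ 27799 (mod 54179).
Need 756815⁻¹ mod 54179. Extended Euclid on (54179, 52488):
54179 = 1×52488 + 1691
52488 = 31×1691 + 67
1691 = 25×67 + 16
67 = 4×16 + 3
16 = 5×3 + 1
3 = 3×1 + 0
Back-substitute:
1 = 16 − 5·3
1 = −5·67 + 21·16
1 = 21·1691 − 530·67
1 = −530·52488 + 16451·1691
1 = 16451·54179 − 16981·52488
756815⁻¹ ≡ 37198 (mod 54179), so k ≡ 37198·27799 ≡ 6808 (mod 54179).
x = 589485 + 756815·6808 = 5152986005.

5152986005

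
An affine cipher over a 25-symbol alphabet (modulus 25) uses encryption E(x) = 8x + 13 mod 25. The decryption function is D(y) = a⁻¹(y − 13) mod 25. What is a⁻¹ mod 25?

22

Extended Euclidean algorithm:
25 = 3×8 + 1
8 = 8×1 + 0
gcd = 1, so the inverse exists. Back-substitute:
1 = 25 − 3·8
So 8·(-3) ≡ 1 (mod 25), and -3 ≡ 22 (mod 25).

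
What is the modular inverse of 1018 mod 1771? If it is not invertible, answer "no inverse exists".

Extended Euclidean algorithm:
1771 = 1·1018 + 753
1018 = 1·753 + 265
753 = 2·265 + 223
265 = 1·223 + 42
223 = 5·42 + 13
42 = 3·13 + 3
13 = 4·3 + 1
3 = 3·1 + 0
The gcd is 1. Working backward:
1 = 13 − 4·3
1 = −4·42 + 13·13
1 = 13·223 − 69·42
1 = −69·265 + 82·223
1 = 82·753 − 233·265
1 = −233·1018 + 315·753
1 = 315·1771 − 548·1018
Thus 1018·(-548) ≡ 1 (mod 1771); reducing, -548 mod 1771 = 1223.

1223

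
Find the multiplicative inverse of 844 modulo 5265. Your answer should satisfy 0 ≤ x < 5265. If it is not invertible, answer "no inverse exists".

5134

gcd(5265, 844) by repeated division:
5265 = 6×844 + 201
844 = 4×201 + 40
201 = 5×40 + 1
40 = 40×1 + 0
Since gcd(844, 5265) = 1, back-substitute to write 1 as a combination:
1 = 201 − 5·40
1 = −5·844 + 21·201
1 = 21·5265 − 131·844
So 844·(-131) ≡ 1 (mod 5265), and -131 ≡ 5134 (mod 5265).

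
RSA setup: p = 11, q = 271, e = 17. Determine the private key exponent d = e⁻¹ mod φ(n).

φ(n) = (p−1)(q−1) = 10·270 = 2700.
Need d with 17·d ≡ 1 (mod 2700). Apply the extended Euclidean algorithm:
2700 = 158·17 + 14
17 = 1·14 + 3
14 = 4·3 + 2
3 = 1·2 + 1
2 = 2·1 + 0
Back-substitute:
1 = 3 − 2
1 = −14 + 5·3
1 = 5·17 − 6·14
1 = −6·2700 + 953·17
So 17·953 ≡ 1 (mod 2700), hence d = 953.

953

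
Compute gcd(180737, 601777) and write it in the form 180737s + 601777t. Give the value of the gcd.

Repeated division:
601777 = 3·180737 + 59566
180737 = 3·59566 + 2039
59566 = 29·2039 + 435
2039 = 4·435 + 299
435 = 1·299 + 136
299 = 2·136 + 27
136 = 5·27 + 1
27 = 27·1 + 0
gcd(180737, 601777) = 1.
Working backward:
1 = 136 − 5·27
1 = −5·299 + 11·136
1 = 11·435 − 16·299
1 = −16·2039 + 75·435
1 = 75·59566 − 2191·2039
1 = −2191·180737 + 6648·59566
1 = 6648·601777 − 22135·180737
So 1 = (6648)·601777 + (-22135)·180737.

1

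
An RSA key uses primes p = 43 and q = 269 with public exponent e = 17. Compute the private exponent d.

5297

φ(n) = (p−1)(q−1) = 42·268 = 11256.
Need d with 17·d ≡ 1 (mod 11256). Apply the extended Euclidean algorithm:
11256 = 662×17 + 2
17 = 8×2 + 1
2 = 2×1 + 0
Back-substitute:
1 = 17 − 8·2
1 = −8·11256 + 5297·17
So 17·5297 ≡ 1 (mod 11256), hence d = 5297.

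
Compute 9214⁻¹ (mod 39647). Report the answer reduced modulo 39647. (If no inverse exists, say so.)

gcd(39647, 9214) by repeated division:
39647 = 4×9214 + 2791
9214 = 3×2791 + 841
2791 = 3×841 + 268
841 = 3×268 + 37
268 = 7×37 + 9
37 = 4×9 + 1
9 = 9×1 + 0
Since gcd(9214, 39647) = 1, back-substitute to write 1 as a combination:
1 = 37 − 4·9
1 = −4·268 + 29·37
1 = 29·841 − 91·268
1 = −91·2791 + 302·841
1 = 302·9214 − 997·2791
1 = −997·39647 + 4290·9214
So 9214·4290 ≡ 1 (mod 39647).

4290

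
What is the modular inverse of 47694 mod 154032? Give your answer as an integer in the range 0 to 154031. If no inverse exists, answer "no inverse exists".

no inverse exists

Compute gcd(47694, 154032):
154032 = 3×47694 + 10950
47694 = 4×10950 + 3894
10950 = 2×3894 + 3162
3894 = 1×3162 + 732
3162 = 4×732 + 234
732 = 3×234 + 30
234 = 7×30 + 24
30 = 1×24 + 6
24 = 4×6 + 0
gcd(47694, 154032) = 6 ≠ 1, so 47694 has no multiplicative inverse modulo 154032.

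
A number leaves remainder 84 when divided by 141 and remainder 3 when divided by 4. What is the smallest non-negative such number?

Write x = 84 + 141·k. Then 141·k ≡ 3 − 84 ≡ 3 (mod 4).
Need 141⁻¹ mod 4. Extended Euclid on (4, 1):
4 = 4*1 + 0
141⁻¹ ≡ 1 (mod 4), so k ≡ 1·3 ≡ 3 (mod 4).
x = 84 + 141·3 = 507.

507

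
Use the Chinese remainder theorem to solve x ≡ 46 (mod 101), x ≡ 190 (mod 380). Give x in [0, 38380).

2470

Write x = 46 + 101·k. Then 101·k ≡ 190 − 46 ≡ 144 (mod 380).
Need 101⁻¹ mod 380. Extended Euclid on (380, 101):
380 = 3×101 + 77
101 = 1×77 + 24
77 = 3×24 + 5
24 = 4×5 + 4
5 = 1×4 + 1
4 = 4×1 + 0
Back-substitute:
1 = 5 − 4
1 = −24 + 5·5
1 = 5·77 − 16·24
1 = −16·101 + 21·77
1 = 21·380 − 79·101
101⁻¹ ≡ 301 (mod 380), so k ≡ 301·144 ≡ 24 (mod 380).
x = 46 + 101·24 = 2470.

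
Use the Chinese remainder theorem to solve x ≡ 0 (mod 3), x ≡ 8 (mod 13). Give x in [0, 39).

Write x = 0 + 3·k. Then 3·k ≡ 8 − 0 ≡ 8 (mod 13).
Need 3⁻¹ mod 13. Extended Euclid on (13, 3):
13 = 4*3 + 1
3 = 3*1 + 0
Back-substitute:
1 = 13 − 4·3
3⁻¹ ≡ 9 (mod 13), so k ≡ 9·8 ≡ 7 (mod 13).
x = 0 + 3·7 = 21.

21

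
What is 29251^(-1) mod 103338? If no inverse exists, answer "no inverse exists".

31933

Extended Euclidean algorithm:
103338 = 3×29251 + 15585
29251 = 1×15585 + 13666
15585 = 1×13666 + 1919
13666 = 7×1919 + 233
1919 = 8×233 + 55
233 = 4×55 + 13
55 = 4×13 + 3
13 = 4×3 + 1
3 = 3×1 + 0
Since gcd(29251, 103338) = 1, back-substitute to write 1 as a combination:
1 = 13 − 4·3
1 = −4·55 + 17·13
1 = 17·233 − 72·55
1 = −72·1919 + 593·233
1 = 593·13666 − 4223·1919
1 = −4223·15585 + 4816·13666
1 = 4816·29251 − 9039·15585
1 = −9039·103338 + 31933·29251
So 29251·31933 ≡ 1 (mod 103338).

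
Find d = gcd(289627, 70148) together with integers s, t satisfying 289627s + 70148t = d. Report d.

Repeated division:
289627 = 4*70148 + 9035
70148 = 7*9035 + 6903
9035 = 1*6903 + 2132
6903 = 3*2132 + 507
2132 = 4*507 + 104
507 = 4*104 + 91
104 = 1*91 + 13
91 = 7*13 + 0
gcd(289627, 70148) = 13.
Express as a combination:
13 = 104 − 91
13 = −507 + 5·104
13 = 5·2132 − 21·507
13 = −21·6903 + 68·2132
13 = 68·9035 − 89·6903
13 = −89·70148 + 691·9035
13 = 691·289627 − 2853·70148
So 13 = (691)·289627 + (-2853)·70148.

13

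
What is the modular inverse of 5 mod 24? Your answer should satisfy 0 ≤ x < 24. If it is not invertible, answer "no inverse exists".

5

Run Euclid on (24, 5):
24 = 4·5 + 4
5 = 1·4 + 1
4 = 4·1 + 0
Since gcd(5, 24) = 1, back-substitute to write 1 as a combination:
1 = 5 − 4
1 = −24 + 5·5
So 5·5 ≡ 1 (mod 24).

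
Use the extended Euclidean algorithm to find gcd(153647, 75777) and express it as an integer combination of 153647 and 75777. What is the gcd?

Repeated division:
153647 = 2·75777 + 2093
75777 = 36·2093 + 429
2093 = 4·429 + 377
429 = 1·377 + 52
377 = 7·52 + 13
52 = 4·13 + 0
gcd(153647, 75777) = 13.
Working backward:
13 = 377 − 7·52
13 = −7·429 + 8·377
13 = 8·2093 − 39·429
13 = −39·75777 + 1412·2093
13 = 1412·153647 − 2863·75777
So 13 = (1412)·153647 + (-2863)·75777.

13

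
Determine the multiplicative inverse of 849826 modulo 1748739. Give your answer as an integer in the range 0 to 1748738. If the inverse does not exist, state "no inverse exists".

433453

Extended Euclidean algorithm:
1748739 = 2×849826 + 49087
849826 = 17×49087 + 15347
49087 = 3×15347 + 3046
15347 = 5×3046 + 117
3046 = 26×117 + 4
117 = 29×4 + 1
4 = 4×1 + 0
The gcd is 1. Working backward:
1 = 117 − 29·4
1 = −29·3046 + 755·117
1 = 755·15347 − 3804·3046
1 = −3804·49087 + 12167·15347
1 = 12167·849826 − 210643·49087
1 = −210643·1748739 + 433453·849826
So 849826·433453 ≡ 1 (mod 1748739).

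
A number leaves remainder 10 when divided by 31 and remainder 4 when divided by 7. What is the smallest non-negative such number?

165

Write x = 10 + 31·k. Then 31·k ≡ 4 − 10 ≡ 1 (mod 7).
Need 31⁻¹ mod 7. Extended Euclid on (7, 3):
7 = 2*3 + 1
3 = 3*1 + 0
Back-substitute:
1 = 7 − 2·3
31⁻¹ ≡ 5 (mod 7), so k ≡ 5·1 ≡ 5 (mod 7).
x = 10 + 31·5 = 165.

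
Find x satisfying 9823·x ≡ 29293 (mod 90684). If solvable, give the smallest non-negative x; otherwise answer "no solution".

First find gcd(9823, 90684):
90684 = 9×9823 + 2277
9823 = 4×2277 + 715
2277 = 3×715 + 132
715 = 5×132 + 55
132 = 2×55 + 22
55 = 2×22 + 11
22 = 2×11 + 0
gcd = 11 and 11 | 29293, so solutions exist. Divide through by 11: 893x ≡ 2663 (mod 8244).
Now find 893⁻¹ mod 8244:
8244 = 9·893 + 207
893 = 4·207 + 65
207 = 3·65 + 12
65 = 5·12 + 5
12 = 2·5 + 2
5 = 2·2 + 1
2 = 2·1 + 0
Back-substitute:
1 = 5 − 2·2
1 = −2·12 + 5·5
1 = 5·65 − 27·12
1 = −27·207 + 86·65
1 = 86·893 − 371·207
1 = −371·8244 + 3425·893
So 893⁻¹ ≡ 3425 (mod 8244).
Then x ≡ 3425·2663 ≡ 2911 (mod 8244); the smallest non-negative solution is x = 2911.

2911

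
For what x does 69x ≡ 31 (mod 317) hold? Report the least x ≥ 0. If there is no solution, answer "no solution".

198

First find gcd(69, 317):
317 = 4·69 + 41
69 = 1·41 + 28
41 = 1·28 + 13
28 = 2·13 + 2
13 = 6·2 + 1
2 = 2·1 + 0
gcd = 1, so a unique solution mod 317 exists.
Back-substitute for the Bézout coefficients:
1 = 13 − 6·2
1 = −6·28 + 13·13
1 = 13·41 − 19·28
1 = −19·69 + 32·41
1 = 32·317 − 147·69
So 69·(-147) ≡ 1 (mod 317), giving 69⁻¹ ≡ 170.
x ≡ 69⁻¹·31 ≡ 170·31 ≡ 198 (mod 317).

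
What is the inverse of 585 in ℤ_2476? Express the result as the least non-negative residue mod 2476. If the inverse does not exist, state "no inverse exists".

1329

Run Euclid on (2476, 585):
2476 = 4*585 + 136
585 = 4*136 + 41
136 = 3*41 + 13
41 = 3*13 + 2
13 = 6*2 + 1
2 = 2*1 + 0
Since gcd(585, 2476) = 1, back-substitute to write 1 as a combination:
1 = 13 − 6·2
1 = −6·41 + 19·13
1 = 19·136 − 63·41
1 = −63·585 + 271·136
1 = 271·2476 − 1147·585
Hence 585⁻¹ ≡ -1147 ≡ 1329 (mod 2476).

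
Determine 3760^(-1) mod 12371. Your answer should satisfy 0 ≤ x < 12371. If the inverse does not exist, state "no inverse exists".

3912

Run Euclid on (12371, 3760):
12371 = 3*3760 + 1091
3760 = 3*1091 + 487
1091 = 2*487 + 117
487 = 4*117 + 19
117 = 6*19 + 3
19 = 6*3 + 1
3 = 3*1 + 0
gcd = 1, so the inverse exists. Back-substitute:
1 = 19 − 6·3
1 = −6·117 + 37·19
1 = 37·487 − 154·117
1 = −154·1091 + 345·487
1 = 345·3760 − 1189·1091
1 = −1189·12371 + 3912·3760
So 3760·3912 ≡ 1 (mod 12371).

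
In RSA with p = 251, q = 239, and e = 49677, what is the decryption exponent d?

φ(n) = (p−1)(q−1) = 250·238 = 59500.
Need d with 49677·d ≡ 1 (mod 59500). Apply the extended Euclidean algorithm:
59500 = 1·49677 + 9823
49677 = 5·9823 + 562
9823 = 17·562 + 269
562 = 2·269 + 24
269 = 11·24 + 5
24 = 4·5 + 4
5 = 1·4 + 1
4 = 4·1 + 0
Back-substitute:
1 = 5 − 4
1 = −24 + 5·5
1 = 5·269 − 56·24
1 = −56·562 + 117·269
1 = 117·9823 − 2045·562
1 = −2045·49677 + 10342·9823
1 = 10342·59500 − 12387·49677
So 49677·(-12387) ≡ 1 (mod 59500), hence d ≡ -12387 ≡ 47113 (mod 59500).

47113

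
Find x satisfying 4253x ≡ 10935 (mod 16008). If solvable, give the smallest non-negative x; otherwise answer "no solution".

First find gcd(4253, 16008):
16008 = 3·4253 + 3249
4253 = 1·3249 + 1004
3249 = 3·1004 + 237
1004 = 4·237 + 56
237 = 4·56 + 13
56 = 4·13 + 4
13 = 3·4 + 1
4 = 4·1 + 0
gcd = 1, so a unique solution mod 16008 exists.
Back-substitute for the Bézout coefficients:
1 = 13 − 3·4
1 = −3·56 + 13·13
1 = 13·237 − 55·56
1 = −55·1004 + 233·237
1 = 233·3249 − 754·1004
1 = −754·4253 + 987·3249
1 = 987·16008 − 3715·4253
So 4253·(-3715) ≡ 1 (mod 16008), giving 4253⁻¹ ≡ 12293.
x ≡ 4253⁻¹·10935 ≡ 12293·10935 ≡ 4779 (mod 16008).

4779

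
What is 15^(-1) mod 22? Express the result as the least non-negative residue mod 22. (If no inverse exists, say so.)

Apply the Euclidean algorithm to 22 and 15:
22 = 1·15 + 7
15 = 2·7 + 1
7 = 7·1 + 0
The gcd is 1. Working backward:
1 = 15 − 2·7
1 = −2·22 + 3·15
So 15·3 ≡ 1 (mod 22).

3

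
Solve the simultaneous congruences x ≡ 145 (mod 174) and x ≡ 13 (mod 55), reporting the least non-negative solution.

Write x = 145 + 174·k. Then 174·k ≡ 13 − 145 ≡ 33 (mod 55).
Need 174⁻¹ mod 55. Extended Euclid on (55, 9):
55 = 6·9 + 1
9 = 9·1 + 0
Back-substitute:
1 = 55 − 6·9
174⁻¹ ≡ 49 (mod 55), so k ≡ 49·33 ≡ 22 (mod 55).
x = 145 + 174·22 = 3973.

3973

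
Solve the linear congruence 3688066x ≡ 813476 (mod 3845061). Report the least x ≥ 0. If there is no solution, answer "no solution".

First find gcd(3688066, 3845061):
3845061 = 1*3688066 + 156995
3688066 = 23*156995 + 77181
156995 = 2*77181 + 2633
77181 = 29*2633 + 824
2633 = 3*824 + 161
824 = 5*161 + 19
161 = 8*19 + 9
19 = 2*9 + 1
9 = 9*1 + 0
gcd = 1, so a unique solution mod 3845061 exists.
Back-substitute for the Bézout coefficients:
1 = 19 − 2·9
1 = −2·161 + 17·19
1 = 17·824 − 87·161
1 = −87·2633 + 278·824
1 = 278·77181 − 8149·2633
1 = −8149·156995 + 16576·77181
1 = 16576·3688066 − 389397·156995
1 = −389397·3845061 + 405973·3688066
So 3688066·(405973) ≡ 1 (mod 3845061), giving 3688066⁻¹ ≡ 405973.
x ≡ 3688066⁻¹·813476 ≡ 405973·813476 ≡ 847919 (mod 3845061).

847919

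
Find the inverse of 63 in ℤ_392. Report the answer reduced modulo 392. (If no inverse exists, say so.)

no inverse exists

Compute gcd(63, 392):
392 = 6×63 + 14
63 = 4×14 + 7
14 = 2×7 + 0
gcd(63, 392) = 7 ≠ 1, so 63 has no multiplicative inverse modulo 392.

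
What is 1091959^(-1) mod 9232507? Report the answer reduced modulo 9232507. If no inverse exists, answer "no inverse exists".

4263397

Extended Euclidean algorithm:
9232507 = 8*1091959 + 496835
1091959 = 2*496835 + 98289
496835 = 5*98289 + 5390
98289 = 18*5390 + 1269
5390 = 4*1269 + 314
1269 = 4*314 + 13
314 = 24*13 + 2
13 = 6*2 + 1
2 = 2*1 + 0
The gcd is 1. Working backward:
1 = 13 − 6·2
1 = −6·314 + 145·13
1 = 145·1269 − 586·314
1 = −586·5390 + 2489·1269
1 = 2489·98289 − 45388·5390
1 = −45388·496835 + 229429·98289
1 = 229429·1091959 − 504246·496835
1 = −504246·9232507 + 4263397·1091959
So 1091959·4263397 ≡ 1 (mod 9232507).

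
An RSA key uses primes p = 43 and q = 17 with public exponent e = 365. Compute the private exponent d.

197

φ(n) = (p−1)(q−1) = 42·16 = 672.
Need d with 365·d ≡ 1 (mod 672). Apply the extended Euclidean algorithm:
672 = 1×365 + 307
365 = 1×307 + 58
307 = 5×58 + 17
58 = 3×17 + 7
17 = 2×7 + 3
7 = 2×3 + 1
3 = 3×1 + 0
Back-substitute:
1 = 7 − 2·3
1 = −2·17 + 5·7
1 = 5·58 − 17·17
1 = −17·307 + 90·58
1 = 90·365 − 107·307
1 = −107·672 + 197·365
So 365·197 ≡ 1 (mod 672), hence d = 197.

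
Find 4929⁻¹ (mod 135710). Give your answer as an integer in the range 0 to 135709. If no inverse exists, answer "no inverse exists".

Run Euclid on (135710, 4929):
135710 = 27×4929 + 2627
4929 = 1×2627 + 2302
2627 = 1×2302 + 325
2302 = 7×325 + 27
325 = 12×27 + 1
27 = 27×1 + 0
gcd = 1, so the inverse exists. Back-substitute:
1 = 325 − 12·27
1 = −12·2302 + 85·325
1 = 85·2627 − 97·2302
1 = −97·4929 + 182·2627
1 = 182·135710 − 5011·4929
Thus 4929·(-5011) ≡ 1 (mod 135710); reducing, -5011 mod 135710 = 130699.

130699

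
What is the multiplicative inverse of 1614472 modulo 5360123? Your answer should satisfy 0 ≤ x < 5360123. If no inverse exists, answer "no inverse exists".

gcd(5360123, 1614472) by repeated division:
5360123 = 3*1614472 + 516707
1614472 = 3*516707 + 64351
516707 = 8*64351 + 1899
64351 = 33*1899 + 1684
1899 = 1*1684 + 215
1684 = 7*215 + 179
215 = 1*179 + 36
179 = 4*36 + 35
36 = 1*35 + 1
35 = 35*1 + 0
The gcd is 1. Working backward:
1 = 36 − 35
1 = −179 + 5·36
1 = 5·215 − 6·179
1 = −6·1684 + 47·215
1 = 47·1899 − 53·1684
1 = −53·64351 + 1796·1899
1 = 1796·516707 − 14421·64351
1 = −14421·1614472 + 45059·516707
1 = 45059·5360123 − 149598·1614472
So 1614472·(-149598) ≡ 1 (mod 5360123), and -149598 ≡ 5210525 (mod 5360123).

5210525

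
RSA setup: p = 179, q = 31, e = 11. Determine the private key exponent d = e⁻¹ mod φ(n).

φ(n) = (p−1)(q−1) = 178·30 = 5340.
Need d with 11·d ≡ 1 (mod 5340). Apply the extended Euclidean algorithm:
5340 = 485*11 + 5
11 = 2*5 + 1
5 = 5*1 + 0
Back-substitute:
1 = 11 − 2·5
1 = −2·5340 + 971·11
So 11·971 ≡ 1 (mod 5340), hence d = 971.

971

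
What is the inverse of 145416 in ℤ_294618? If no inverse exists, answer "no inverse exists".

no inverse exists

Compute gcd(145416, 294618):
294618 = 2*145416 + 3786
145416 = 38*3786 + 1548
3786 = 2*1548 + 690
1548 = 2*690 + 168
690 = 4*168 + 18
168 = 9*18 + 6
18 = 3*6 + 0
Since gcd = 6 > 1, 145416 is not a unit mod 294618.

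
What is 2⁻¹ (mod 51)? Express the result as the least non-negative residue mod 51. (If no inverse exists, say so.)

Extended Euclidean algorithm:
51 = 25*2 + 1
2 = 2*1 + 0
The gcd is 1. Working backward:
1 = 51 − 25·2
So 2·(-25) ≡ 1 (mod 51), and -25 ≡ 26 (mod 51).

26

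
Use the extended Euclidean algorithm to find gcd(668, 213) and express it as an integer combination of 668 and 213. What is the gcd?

Repeated division:
668 = 3·213 + 29
213 = 7·29 + 10
29 = 2·10 + 9
10 = 1·9 + 1
9 = 9·1 + 0
gcd(668, 213) = 1.
Express as a combination:
1 = 10 − 9
1 = −29 + 3·10
1 = 3·213 − 22·29
1 = −22·668 + 69·213
So 1 = (-22)·668 + (69)·213.

1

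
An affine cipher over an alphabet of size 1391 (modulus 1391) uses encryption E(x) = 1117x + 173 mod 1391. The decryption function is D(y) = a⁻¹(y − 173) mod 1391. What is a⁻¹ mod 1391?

1325

Run Euclid on (1391, 1117):
1391 = 1×1117 + 274
1117 = 4×274 + 21
274 = 13×21 + 1
21 = 21×1 + 0
Since gcd(1117, 1391) = 1, back-substitute to write 1 as a combination:
1 = 274 − 13·21
1 = −13·1117 + 53·274
1 = 53·1391 − 66·1117
So 1117·(-66) ≡ 1 (mod 1391), and -66 ≡ 1325 (mod 1391).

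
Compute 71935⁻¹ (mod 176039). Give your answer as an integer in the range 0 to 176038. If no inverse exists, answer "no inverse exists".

139566

Apply the Euclidean algorithm to 176039 and 71935:
176039 = 2*71935 + 32169
71935 = 2*32169 + 7597
32169 = 4*7597 + 1781
7597 = 4*1781 + 473
1781 = 3*473 + 362
473 = 1*362 + 111
362 = 3*111 + 29
111 = 3*29 + 24
29 = 1*24 + 5
24 = 4*5 + 4
5 = 1*4 + 1
4 = 4*1 + 0
Since gcd(71935, 176039) = 1, back-substitute to write 1 as a combination:
1 = 5 − 4
1 = −24 + 5·5
1 = 5·29 − 6·24
1 = −6·111 + 23·29
1 = 23·362 − 75·111
1 = −75·473 + 98·362
1 = 98·1781 − 369·473
1 = −369·7597 + 1574·1781
1 = 1574·32169 − 6665·7597
1 = −6665·71935 + 14904·32169
1 = 14904·176039 − 36473·71935
So 71935·(-36473) ≡ 1 (mod 176039), and -36473 ≡ 139566 (mod 176039).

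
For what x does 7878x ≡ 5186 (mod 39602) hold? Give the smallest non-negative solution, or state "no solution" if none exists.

10899

First find gcd(7878, 39602):
39602 = 5·7878 + 212
7878 = 37·212 + 34
212 = 6·34 + 8
34 = 4·8 + 2
8 = 4·2 + 0
gcd = 2 and 2 | 5186, so solutions exist. Divide through by 2: 3939x ≡ 2593 (mod 19801).
Now find 3939⁻¹ mod 19801:
19801 = 5·3939 + 106
3939 = 37·106 + 17
106 = 6·17 + 4
17 = 4·4 + 1
4 = 4·1 + 0
Back-substitute:
1 = 17 − 4·4
1 = −4·106 + 25·17
1 = 25·3939 − 929·106
1 = −929·19801 + 4670·3939
So 3939⁻¹ ≡ 4670 (mod 19801).
Then x ≡ 4670·2593 ≡ 10899 (mod 19801); the smallest non-negative solution is x = 10899.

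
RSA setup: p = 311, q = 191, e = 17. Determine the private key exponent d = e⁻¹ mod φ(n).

24253

φ(n) = (p−1)(q−1) = 310·190 = 58900.
Need d with 17·d ≡ 1 (mod 58900). Apply the extended Euclidean algorithm:
58900 = 3464×17 + 12
17 = 1×12 + 5
12 = 2×5 + 2
5 = 2×2 + 1
2 = 2×1 + 0
Back-substitute:
1 = 5 − 2·2
1 = −2·12 + 5·5
1 = 5·17 − 7·12
1 = −7·58900 + 24253·17
So 17·24253 ≡ 1 (mod 58900), hence d = 24253.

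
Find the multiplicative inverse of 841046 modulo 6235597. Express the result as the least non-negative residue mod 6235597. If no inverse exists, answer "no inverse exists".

5988626

gcd(6235597, 841046) by repeated division:
6235597 = 7×841046 + 348275
841046 = 2×348275 + 144496
348275 = 2×144496 + 59283
144496 = 2×59283 + 25930
59283 = 2×25930 + 7423
25930 = 3×7423 + 3661
7423 = 2×3661 + 101
3661 = 36×101 + 25
101 = 4×25 + 1
25 = 25×1 + 0
The gcd is 1. Working backward:
1 = 101 − 4·25
1 = −4·3661 + 145·101
1 = 145·7423 − 294·3661
1 = −294·25930 + 1027·7423
1 = 1027·59283 − 2348·25930
1 = −2348·144496 + 5723·59283
1 = 5723·348275 − 13794·144496
1 = −13794·841046 + 33311·348275
1 = 33311·6235597 − 246971·841046
Thus 841046·(-246971) ≡ 1 (mod 6235597); reducing, -246971 mod 6235597 = 5988626.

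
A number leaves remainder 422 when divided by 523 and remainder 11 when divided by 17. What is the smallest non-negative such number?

Write x = 422 + 523·k. Then 523·k ≡ 11 − 422 ≡ 14 (mod 17).
Need 523⁻¹ mod 17. Extended Euclid on (17, 13):
17 = 1·13 + 4
13 = 3·4 + 1
4 = 4·1 + 0
Back-substitute:
1 = 13 − 3·4
1 = −3·17 + 4·13
523⁻¹ ≡ 4 (mod 17), so k ≡ 4·14 ≡ 5 (mod 17).
x = 422 + 523·5 = 3037.

3037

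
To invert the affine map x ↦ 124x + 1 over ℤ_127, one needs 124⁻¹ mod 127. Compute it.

42

Run Euclid on (127, 124):
127 = 1*124 + 3
124 = 41*3 + 1
3 = 3*1 + 0
The gcd is 1. Working backward:
1 = 124 − 41·3
1 = −41·127 + 42·124
So 124·42 ≡ 1 (mod 127).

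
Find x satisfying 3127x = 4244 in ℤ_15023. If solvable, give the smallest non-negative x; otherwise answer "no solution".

First find gcd(3127, 15023):
15023 = 4×3127 + 2515
3127 = 1×2515 + 612
2515 = 4×612 + 67
612 = 9×67 + 9
67 = 7×9 + 4
9 = 2×4 + 1
4 = 4×1 + 0
gcd = 1, so a unique solution mod 15023 exists.
Back-substitute for the Bézout coefficients:
1 = 9 − 2·4
1 = −2·67 + 15·9
1 = 15·612 − 137·67
1 = −137·2515 + 563·612
1 = 563·3127 − 700·2515
1 = −700·15023 + 3363·3127
So 3127·(3363) ≡ 1 (mod 15023), giving 3127⁻¹ ≡ 3363.
x ≡ 3127⁻¹·4244 ≡ 3363·4244 ≡ 722 (mod 15023).

722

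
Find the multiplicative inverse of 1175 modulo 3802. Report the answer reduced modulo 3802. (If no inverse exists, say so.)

2951

Run Euclid on (3802, 1175):
3802 = 3*1175 + 277
1175 = 4*277 + 67
277 = 4*67 + 9
67 = 7*9 + 4
9 = 2*4 + 1
4 = 4*1 + 0
Since gcd(1175, 3802) = 1, back-substitute to write 1 as a combination:
1 = 9 − 2·4
1 = −2·67 + 15·9
1 = 15·277 − 62·67
1 = −62·1175 + 263·277
1 = 263·3802 − 851·1175
So 1175·(-851) ≡ 1 (mod 3802), and -851 ≡ 2951 (mod 3802).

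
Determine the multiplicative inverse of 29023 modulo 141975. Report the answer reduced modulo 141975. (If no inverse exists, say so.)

137137

gcd(141975, 29023) by repeated division:
141975 = 4×29023 + 25883
29023 = 1×25883 + 3140
25883 = 8×3140 + 763
3140 = 4×763 + 88
763 = 8×88 + 59
88 = 1×59 + 29
59 = 2×29 + 1
29 = 29×1 + 0
Since gcd(29023, 141975) = 1, back-substitute to write 1 as a combination:
1 = 59 − 2·29
1 = −2·88 + 3·59
1 = 3·763 − 26·88
1 = −26·3140 + 107·763
1 = 107·25883 − 882·3140
1 = −882·29023 + 989·25883
1 = 989·141975 − 4838·29023
So 29023·(-4838) ≡ 1 (mod 141975), and -4838 ≡ 137137 (mod 141975).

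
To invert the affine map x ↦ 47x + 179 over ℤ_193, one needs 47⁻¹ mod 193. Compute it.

gcd(193, 47) by repeated division:
193 = 4·47 + 5
47 = 9·5 + 2
5 = 2·2 + 1
2 = 2·1 + 0
Since gcd(47, 193) = 1, back-substitute to write 1 as a combination:
1 = 5 − 2·2
1 = −2·47 + 19·5
1 = 19·193 − 78·47
Hence 47⁻¹ ≡ -78 ≡ 115 (mod 193).

115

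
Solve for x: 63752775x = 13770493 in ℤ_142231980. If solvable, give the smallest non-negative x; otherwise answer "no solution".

gcd(63752775, 142231980):
142231980 = 2·63752775 + 14726430
63752775 = 4·14726430 + 4847055
14726430 = 3·4847055 + 185265
4847055 = 26·185265 + 30165
185265 = 6·30165 + 4275
30165 = 7·4275 + 240
4275 = 17·240 + 195
240 = 1·195 + 45
195 = 4·45 + 15
45 = 3·15 + 0
gcd = 15, but 15 ∤ 13770493, so the congruence has no solution.

no solution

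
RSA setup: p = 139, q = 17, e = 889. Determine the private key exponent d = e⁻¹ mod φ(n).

457

φ(n) = (p−1)(q−1) = 138·16 = 2208.
Need d with 889·d ≡ 1 (mod 2208). Apply the extended Euclidean algorithm:
2208 = 2·889 + 430
889 = 2·430 + 29
430 = 14·29 + 24
29 = 1·24 + 5
24 = 4·5 + 4
5 = 1·4 + 1
4 = 4·1 + 0
Back-substitute:
1 = 5 − 4
1 = −24 + 5·5
1 = 5·29 − 6·24
1 = −6·430 + 89·29
1 = 89·889 − 184·430
1 = −184·2208 + 457·889
So 889·457 ≡ 1 (mod 2208), hence d = 457.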